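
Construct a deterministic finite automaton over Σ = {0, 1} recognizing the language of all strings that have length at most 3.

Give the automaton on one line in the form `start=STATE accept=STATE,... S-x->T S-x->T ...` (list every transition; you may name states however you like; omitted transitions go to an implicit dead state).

We only need to distinguish lengths 0, 1, …, 3, and '>3'. Chain q0 → q1 → q2 → q3 → q4 on every symbol, with q4 looping. Accepting states: {q0, q1, q2, q3}.
        0   1  
>* q0   q1  q1 
 * q1   q2  q2 
 * q2   q3  q3 
 * q3   q4  q4 
   q4   q4  q4 
(> = start, * = accepting)

start=q0 accept=q0,q1,q2,q3 q0-0->q1 q0-1->q1 q1-0->q2 q1-1->q2 q2-0->q3 q2-1->q3 q3-0->q4 q3-1->q4 q4-0->q4 q4-1->q4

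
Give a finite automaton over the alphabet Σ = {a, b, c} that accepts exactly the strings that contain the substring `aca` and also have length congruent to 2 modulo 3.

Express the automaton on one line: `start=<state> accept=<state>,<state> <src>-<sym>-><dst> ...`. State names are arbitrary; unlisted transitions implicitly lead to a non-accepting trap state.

start=s0 accept=s11 s0-a->s1 s0-b->s2 s0-c->s2 s1-a->s3 s1-b->s4 s1-c->s5 s2-a->s3 s2-b->s4 s2-c->s4 s3-a->s6 s3-b->s0 s3-c->s7 s4-a->s6 s4-b->s0 s4-c->s0 s5-a->s8 s5-b->s0 s5-c->s0 s6-a->s1 s6-b->s2 s6-c->s9 s7-a->s10 s7-b->s2 s7-c->s2 s8-a->s10 s8-b->s10 s8-c->s10 s9-a->s11 s9-b->s4 s9-c->s4 s10-a->s11 s10-b->s11 s10-c->s11 s11-a->s8 s11-b->s8 s11-c->s8

Handle the two conditions separately and then intersect. One (4 states) tracks whether and how much of `aca` has been seen; the other (3 states) tracks the input length modulo 3. Each combined state is a pair, one component from each; accept when both components accept.
12 states suffice.
          a    b    c  
>  s0     s1   s2   s2 
   s1     s3   s4   s5 
   s2     s3   s4   s4 
   s3     s6   s0   s7 
   s4     s6   s0   s0 
   s5     s8   s0   s0 
   s6     s1   s2   s9 
   s7    s10   s2   s2 
   s8    s10  s10  s10 
   s9    s11   s4   s4 
   s10   s11  s11  s11 
 * s11    s8   s8   s8 
(> = start, * = accepting)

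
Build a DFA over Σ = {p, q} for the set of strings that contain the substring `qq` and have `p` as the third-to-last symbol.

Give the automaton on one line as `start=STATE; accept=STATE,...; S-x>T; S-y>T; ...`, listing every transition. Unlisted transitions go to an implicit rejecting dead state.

start=s0; accept=s10,s17,s18,s19; s0-p>s1; s0-q>s2; s1-p>s3; s1-q>s4; s2-p>s5; s2-q>s6; s3-p>s7; s3-q>s8; s4-p>s9; s4-q>s10; s5-p>s11; s5-q>s12; s6-p>s13; s6-q>s14; s7-p>s7; s7-q>s8; s8-p>s9; s8-q>s10; s9-p>s11; s9-q>s12; s10-p>s13; s10-q>s14; s11-p>s7; s11-q>s8; s12-p>s9; s12-q>s10; s13-p>s15; s13-q>s16; s14-p>s13; s14-q>s14; s15-p>s17; s15-q>s18; s16-p>s19; s16-q>s10; s17-p>s17; s17-q>s18; s18-p>s19; s18-q>s10; s19-p>s15; s19-q>s16

Handle the two conditions separately and then intersect. One (3 states) tracks whether and how much of `qq` has been seen; the other (15 states) tracks the last 3 symbols read. Each combined state is a pair, one component from each; accept when both components accept.
A 20-state machine:
          p    q  
>  s0     s1   s2 
   s1     s3   s4 
   s2     s5   s6 
   s3     s7   s8 
   s4     s9  s10 
   s5    s11  s12 
   s6    s13  s14 
   s7     s7   s8 
   s8     s9  s10 
   s9    s11  s12 
 * s10   s13  s14 
   s11    s7   s8 
   s12    s9  s10 
   s13   s15  s16 
   s14   s13  s14 
   s15   s17  s18 
   s16   s19  s10 
 * s17   s17  s18 
 * s18   s19  s10 
 * s19   s15  s16 
(> = start, * = accepting)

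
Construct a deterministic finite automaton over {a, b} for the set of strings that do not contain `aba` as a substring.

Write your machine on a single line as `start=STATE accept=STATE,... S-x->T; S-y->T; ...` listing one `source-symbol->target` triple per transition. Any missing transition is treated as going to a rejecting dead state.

This is the complement of 'contains `aba`'. Use the same substring-matching states — s0 through s3 holding how much of `aba` has just been matched — but flip the accepting set: everything except the trap s3 accepts.
4 states suffice.
        a   b  
>* s0   s1  s0 
 * s1   s1  s2 
 * s2   s3  s0 
   s3   s3  s3 
(> = start, * = accepting)

start=s0; accept=s0,s1,s2; s0-a->s1; s0-b->s0; s1-a->s1; s1-b->s2; s2-a->s3; s2-b->s0; s3-a->s3; s3-b->s3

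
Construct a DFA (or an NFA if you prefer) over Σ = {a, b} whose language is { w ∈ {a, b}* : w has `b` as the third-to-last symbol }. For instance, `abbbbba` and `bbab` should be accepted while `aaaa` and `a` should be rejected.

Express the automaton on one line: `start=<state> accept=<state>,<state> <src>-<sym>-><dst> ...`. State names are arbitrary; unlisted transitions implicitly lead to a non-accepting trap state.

A DFA must remember the last 3 symbols (since which symbol is third-to-last isn't known until the input ends). Use one state per possible window of the last ≤3 symbols; accept from those whose window starts with `b`.
With 15 states:
          a    b  
>  s0     s1   s2 
   s1     s3   s4 
   s2     s5   s6 
   s3     s7   s8 
   s4     s9  s10 
   s5    s11  s12 
   s6    s13  s14 
   s7     s7   s8 
   s8     s9  s10 
   s9    s11  s12 
   s10   s13  s14 
 * s11    s7   s8 
 * s12    s9  s10 
 * s13   s11  s12 
 * s14   s13  s14 
(> = start, * = accepting)

start=s0 accept=s11,s12,s13,s14 s0-a->s1 s0-b->s2 s1-a->s3 s1-b->s4 s2-a->s5 s2-b->s6 s3-a->s7 s3-b->s8 s4-a->s9 s4-b->s10 s5-a->s11 s5-b->s12 s6-a->s13 s6-b->s14 s7-a->s7 s7-b->s8 s8-a->s9 s8-b->s10 s9-a->s11 s9-b->s12 s10-a->s13 s10-b->s14 s11-a->s7 s11-b->s8 s12-a->s9 s12-b->s10 s13-a->s11 s13-b->s12 s14-a->s13 s14-b->s14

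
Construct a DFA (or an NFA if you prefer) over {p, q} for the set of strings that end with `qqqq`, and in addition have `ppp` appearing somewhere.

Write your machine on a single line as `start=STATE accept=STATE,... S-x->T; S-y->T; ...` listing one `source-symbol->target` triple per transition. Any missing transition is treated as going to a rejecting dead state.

start=s0; accept=s11; s0-p->s1; s0-q->s2; s1-p->s3; s1-q->s2; s2-p->s1; s2-q->s4; s3-p->s5; s3-q->s2; s4-p->s1; s4-q->s6; s5-p->s5; s5-q->s7; s6-p->s1; s6-q->s8; s7-p->s5; s7-q->s9; s8-p->s1; s8-q->s8; s9-p->s5; s9-q->s10; s10-p->s5; s10-q->s11; s11-p->s5; s11-q->s11

Handle the two conditions separately and then intersect. One (5 states) tracks how much of the suffix `qqqq` has currently been matched; the other (4 states) tracks whether and how much of `ppp` has been seen. Each combined state is a pair, one component from each; accept when both components accept.
12 states suffice.
          p    q  
>  s0     s1   s2 
   s1     s3   s2 
   s2     s1   s4 
   s3     s5   s2 
   s4     s1   s6 
   s5     s5   s7 
   s6     s1   s8 
   s7     s5   s9 
   s8     s1   s8 
   s9     s5  s10 
   s10    s5  s11 
 * s11    s5  s11 
(> = start, * = accepting)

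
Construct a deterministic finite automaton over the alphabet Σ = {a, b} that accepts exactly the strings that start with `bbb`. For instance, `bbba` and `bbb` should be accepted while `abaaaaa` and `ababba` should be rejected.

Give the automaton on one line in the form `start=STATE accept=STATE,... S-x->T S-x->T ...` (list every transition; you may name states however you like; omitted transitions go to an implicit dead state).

Check the first 3 symbols one by one: s0 through s2 record how many have matched `bbb` so far; any wrong symbol goes to the dead state s4. After all 3 match we enter the accepting sink s3.
A 5-state machine:
        a   b  
>  s0   s4  s1 
   s1   s4  s2 
   s2   s4  s3 
 * s3   s3  s3 
   s4   s4  s4 
(> = start, * = accepting)

start=s0 accept=s3 s0-a->s4 s0-b->s1 s1-a->s4 s1-b->s2 s2-a->s4 s2-b->s3 s3-a->s3 s3-b->s3 s4-a->s4 s4-b->s4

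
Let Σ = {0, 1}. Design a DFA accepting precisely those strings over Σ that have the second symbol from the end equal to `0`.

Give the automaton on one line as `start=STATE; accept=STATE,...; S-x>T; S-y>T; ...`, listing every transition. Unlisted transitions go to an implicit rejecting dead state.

start=q0; accept=q3,q4; q0-0>q1; q0-1>q2; q1-0>q3; q1-1>q4; q2-0>q5; q2-1>q6; q3-0>q3; q3-1>q4; q4-0>q5; q4-1>q6; q5-0>q3; q5-1>q4; q6-0>q5; q6-1>q6

A DFA must remember the last 2 symbols (since which symbol is second-to-last isn't known until the input ends). Use one state per possible window of the last ≤2 symbols; accept from those whose window starts with `0`.
A 7-state machine:
        0   1  
>  q0   q1  q2 
   q1   q3  q4 
   q2   q5  q6 
 * q3   q3  q4 
 * q4   q5  q6 
   q5   q3  q4 
   q6   q5  q6 
(> = start, * = accepting)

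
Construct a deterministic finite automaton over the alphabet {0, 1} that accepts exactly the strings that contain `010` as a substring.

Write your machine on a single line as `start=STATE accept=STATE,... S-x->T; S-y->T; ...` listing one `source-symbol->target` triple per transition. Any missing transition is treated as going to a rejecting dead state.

start=S0; accept=S3; S0-0->S1; S0-1->S0; S1-0->S1; S1-1->S2; S2-0->S3; S2-1->S0; S3-0->S3; S3-1->S3

States S0..S2 record the length of the longest prefix of `010` that matches the current input suffix. Reaching S3 means `010` has been seen, and we stay there forever. Accept from S3.
4 states suffice.
        0   1  
>  S0   S1  S0 
   S1   S1  S2 
   S2   S3  S0 
 * S3   S3  S3 
(> = start, * = accepting)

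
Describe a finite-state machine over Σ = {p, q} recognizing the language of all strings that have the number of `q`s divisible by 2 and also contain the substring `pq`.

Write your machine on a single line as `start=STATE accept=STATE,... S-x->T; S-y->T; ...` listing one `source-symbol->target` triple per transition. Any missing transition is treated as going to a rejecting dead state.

start=S0; accept=S4; S0-p->S1; S0-q->S2; S1-p->S1; S1-q->S3; S2-p->S3; S2-q->S0; S3-p->S3; S3-q->S4; S4-p->S4; S4-q->S3

Handle the two conditions separately and then intersect. The first has 2 states tracking the count of `q`s modulo 2; the second has 3 states tracking whether and how much of `pq` has been seen. A product state is a pair (one from each), accepting exactly when both do. Minimizing collapses redundant product states.
A 5-state machine:
        p   q  
>  S0   S1  S2 
   S1   S1  S3 
   S2   S3  S0 
   S3   S3  S4 
 * S4   S4  S3 
(> = start, * = accepting)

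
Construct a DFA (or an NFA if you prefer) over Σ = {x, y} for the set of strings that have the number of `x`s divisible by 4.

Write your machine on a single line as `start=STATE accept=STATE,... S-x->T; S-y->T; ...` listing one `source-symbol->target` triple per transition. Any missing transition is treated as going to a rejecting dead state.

start=q0; accept=q0; q0-x->q1; q0-y->q0; q1-x->q2; q1-y->q1; q2-x->q3; q2-y->q2; q3-x->q0; q3-y->q3

Keep the running count of `x`s modulo 4: each `x` advances along the cycle q0 → q1 → q2 → q3 → q0 while other symbols loop. Accept at q0.
        x   y  
>* q0   q1  q0 
   q1   q2  q1 
   q2   q3  q2 
   q3   q0  q3 
(> = start, * = accepting)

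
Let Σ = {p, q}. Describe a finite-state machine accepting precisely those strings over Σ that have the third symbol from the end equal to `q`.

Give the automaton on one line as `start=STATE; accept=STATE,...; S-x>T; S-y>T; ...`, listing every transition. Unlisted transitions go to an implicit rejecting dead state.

start=s0; accept=s11,s12,s13,s14; s0-p>s1; s0-q>s2; s1-p>s3; s1-q>s4; s2-p>s5; s2-q>s6; s3-p>s7; s3-q>s8; s4-p>s9; s4-q>s10; s5-p>s11; s5-q>s12; s6-p>s13; s6-q>s14; s7-p>s7; s7-q>s8; s8-p>s9; s8-q>s10; s9-p>s11; s9-q>s12; s10-p>s13; s10-q>s14; s11-p>s7; s11-q>s8; s12-p>s9; s12-q>s10; s13-p>s11; s13-q>s12; s14-p>s13; s14-q>s14

A DFA must remember the last 3 symbols (since which symbol is third-to-last isn't known until the input ends). Use one state per possible window of the last ≤3 symbols; accept from those whose window starts with `q`.
With 15 states:
          p    q  
>  s0     s1   s2 
   s1     s3   s4 
   s2     s5   s6 
   s3     s7   s8 
   s4     s9  s10 
   s5    s11  s12 
   s6    s13  s14 
   s7     s7   s8 
   s8     s9  s10 
   s9    s11  s12 
   s10   s13  s14 
 * s11    s7   s8 
 * s12    s9  s10 
 * s13   s11  s12 
 * s14   s13  s14 
(> = start, * = accepting)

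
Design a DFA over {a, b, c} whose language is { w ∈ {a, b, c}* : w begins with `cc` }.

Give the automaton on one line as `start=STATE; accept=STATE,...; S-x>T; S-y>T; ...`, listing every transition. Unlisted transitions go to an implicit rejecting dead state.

Walk along `cc` while the input agrees: from s0 take `c` to s1, and so on. Any deviation drops to the rejecting sink s3. Once s2 is reached the prefix is confirmed and every continuation is accepted.
        a   b   c  
>  s0   s3  s3  s1 
   s1   s3  s3  s2 
 * s2   s2  s2  s2 
   s3   s3  s3  s3 
(> = start, * = accepting)

start=s0; accept=s2; s0-a>s3; s0-b>s3; s0-c>s1; s1-a>s3; s1-b>s3; s1-c>s2; s2-a>s2; s2-b>s2; s2-c>s2; s3-a>s3; s3-b>s3; s3-c>s3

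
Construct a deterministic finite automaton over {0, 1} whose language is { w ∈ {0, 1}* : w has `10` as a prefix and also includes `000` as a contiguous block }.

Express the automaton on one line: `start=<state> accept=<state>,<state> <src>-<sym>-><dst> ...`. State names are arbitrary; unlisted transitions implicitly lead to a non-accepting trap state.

Run two small machines in parallel and take their product. The first has 4 states tracking whether the input so far still matches the prefix `10`; the second has 4 states tracking whether and how much of `000` has been seen. A product state is a pair (one from each), accepting exactly when both do.
        0   1  
>  q0   q1  q2 
   q1   q3  q4 
   q2   q5  q4 
   q3   q6  q4 
   q4   q1  q4 
   q5   q7  q8 
   q6   q6  q6 
   q7   q9  q8 
   q8   q5  q8 
 * q9   q9  q9 
(> = start, * = accepting)

start=q0 accept=q9 q0-0->q1 q0-1->q2 q1-0->q3 q1-1->q4 q2-0->q5 q2-1->q4 q3-0->q6 q3-1->q4 q4-0->q1 q4-1->q4 q5-0->q7 q5-1->q8 q6-0->q6 q6-1->q6 q7-0->q9 q7-1->q8 q8-0->q5 q8-1->q8 q9-0->q9 q9-1->q9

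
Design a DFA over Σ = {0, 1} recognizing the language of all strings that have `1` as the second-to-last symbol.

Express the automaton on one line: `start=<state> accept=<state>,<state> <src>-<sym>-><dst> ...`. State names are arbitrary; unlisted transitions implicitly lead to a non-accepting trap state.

start=s0 accept=s5,s6 s0-0->s1 s0-1->s2 s1-0->s3 s1-1->s4 s2-0->s5 s2-1->s6 s3-0->s3 s3-1->s4 s4-0->s5 s4-1->s6 s5-0->s3 s5-1->s4 s6-0->s5 s6-1->s6

Because acceptance depends on a position counted from the end, the machine has to buffer the most recent 2 symbols. Make each state the string of the last up-to-2 symbols read; on input `x` shift the window left and append `x`. Accept when the buffered window has length 2 and begins with `1`.
        0   1  
>  s0   s1  s2 
   s1   s3  s4 
   s2   s5  s6 
   s3   s3  s4 
   s4   s5  s6 
 * s5   s3  s4 
 * s6   s5  s6 
(> = start, * = accepting)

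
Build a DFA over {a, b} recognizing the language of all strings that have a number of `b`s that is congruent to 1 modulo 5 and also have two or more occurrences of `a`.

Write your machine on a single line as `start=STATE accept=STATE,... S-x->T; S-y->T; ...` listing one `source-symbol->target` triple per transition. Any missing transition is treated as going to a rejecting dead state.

Handle the two conditions separately and then intersect. The first has 5 states tracking the count of `b`s modulo 5; the second has 4 states tracking the count of `a`s, saturating at 3. A product state is a pair (one from each), accepting exactly when both do. Minimizing collapses redundant product states.
          a    b  
>  S0     S1   S2 
   S1     S3   S4 
   S2     S4   S5 
   S3     S3   S6 
   S4     S6   S7 
   S5     S7   S8 
 * S6     S6   S9 
   S7     S9  S10 
   S8    S10  S11 
   S9     S9  S12 
   S10   S12  S13 
   S11   S13   S0 
   S12   S12  S14 
   S13   S14   S1 
   S14   S14   S3 
(> = start, * = accepting)

start=S0; accept=S6; S0-a->S1; S0-b->S2; S1-a->S3; S1-b->S4; S2-a->S4; S2-b->S5; S3-a->S3; S3-b->S6; S4-a->S6; S4-b->S7; S5-a->S7; S5-b->S8; S6-a->S6; S6-b->S9; S7-a->S9; S7-b->S10; S8-a->S10; S8-b->S11; S9-a->S9; S9-b->S12; S10-a->S12; S10-b->S13; S11-a->S13; S11-b->S0; S12-a->S12; S12-b->S14; S13-a->S14; S13-b->S1; S14-a->S14; S14-b->S3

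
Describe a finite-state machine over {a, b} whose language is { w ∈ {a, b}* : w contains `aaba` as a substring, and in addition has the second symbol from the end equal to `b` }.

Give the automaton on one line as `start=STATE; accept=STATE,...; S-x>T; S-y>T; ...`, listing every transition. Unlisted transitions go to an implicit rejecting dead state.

start=s0; accept=s4,s7; s0-a>s1; s0-b>s0; s1-a>s2; s1-b>s0; s2-a>s2; s2-b>s3; s3-a>s4; s3-b>s0; s4-a>s5; s4-b>s6; s5-a>s5; s5-b>s6; s6-a>s4; s6-b>s7; s7-a>s4; s7-b>s7

Run two small machines in parallel and take their product. One (5 states) tracks whether and how much of `aaba` has been seen; the other (7 states) tracks the last 2 symbols read. Each combined state is a pair, one component from each; accept when both components accept. After merging equivalent states the machine shrinks.
        a   b  
>  s0   s1  s0 
   s1   s2  s0 
   s2   s2  s3 
   s3   s4  s0 
 * s4   s5  s6 
   s5   s5  s6 
   s6   s4  s7 
 * s7   s4  s7 
(> = start, * = accepting)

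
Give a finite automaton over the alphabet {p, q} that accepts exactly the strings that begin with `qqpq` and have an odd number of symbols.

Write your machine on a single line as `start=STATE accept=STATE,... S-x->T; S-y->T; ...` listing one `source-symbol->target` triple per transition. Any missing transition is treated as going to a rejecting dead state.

Run two small machines in parallel and take their product. One (6 states) tracks whether the input so far still matches the prefix `qqpq`; the other (2 states) tracks the input length modulo 2. Each combined state is a pair, one component from each; accept when both components accept.
With 8 states:
        p   q  
>  s0   s1  s2 
   s1   s3  s3 
   s2   s3  s4 
   s3   s1  s1 
   s4   s5  s1 
   s5   s3  s6 
   s6   s7  s7 
 * s7   s6  s6 
(> = start, * = accepting)

start=s0; accept=s7; s0-p->s1; s0-q->s2; s1-p->s3; s1-q->s3; s2-p->s3; s2-q->s4; s3-p->s1; s3-q->s1; s4-p->s5; s4-q->s1; s5-p->s3; s5-q->s6; s6-p->s7; s6-q->s7; s7-p->s6; s7-q->s6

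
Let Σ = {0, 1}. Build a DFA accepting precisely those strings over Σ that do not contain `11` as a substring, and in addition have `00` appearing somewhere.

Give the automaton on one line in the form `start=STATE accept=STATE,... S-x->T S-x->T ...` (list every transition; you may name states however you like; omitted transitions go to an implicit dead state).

Handle the two conditions separately and then intersect. The first has 3 states tracking partial matches of the forbidden pattern `11`; the second has 3 states tracking whether and how much of `00` has been seen. A product state is a pair (one from each), accepting exactly when both do.
8 states suffice.
        0   1  
>  q0   q1  q2 
   q1   q3  q2 
   q2   q1  q4 
 * q3   q3  q5 
   q4   q6  q4 
 * q5   q3  q7 
   q6   q7  q4 
   q7   q7  q7 
(> = start, * = accepting)

start=q0 accept=q3,q5 q0-0->q1 q0-1->q2 q1-0->q3 q1-1->q2 q2-0->q1 q2-1->q4 q3-0->q3 q3-1->q5 q4-0->q6 q4-1->q4 q5-0->q3 q5-1->q7 q6-0->q7 q6-1->q4 q7-0->q7 q7-1->q7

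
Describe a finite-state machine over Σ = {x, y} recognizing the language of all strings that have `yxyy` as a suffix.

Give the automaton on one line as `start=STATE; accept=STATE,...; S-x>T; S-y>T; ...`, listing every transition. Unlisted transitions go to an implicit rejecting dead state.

start=q0; accept=q4; q0-x>q0; q0-y>q1; q1-x>q2; q1-y>q1; q2-x>q0; q2-y>q3; q3-x>q2; q3-y>q4; q4-x>q2; q4-y>q1

Remember how much of `yxyy` the current input suffix matches. State q0 means no match yet; q1 means the last symbol is `y`; q2 means the last 2 symbols are `yx`; q3 means the last 3 symbols are `yxy`; q4 means the last 4 symbols are `yxyy`. Only q4 accepts. On a mismatch, fall back to the longest proper suffix that is still a prefix of `yxyy`.
5 states suffice.
        x   y  
>  q0   q0  q1 
   q1   q2  q1 
   q2   q0  q3 
   q3   q2  q4 
 * q4   q2  q1 
(> = start, * = accepting)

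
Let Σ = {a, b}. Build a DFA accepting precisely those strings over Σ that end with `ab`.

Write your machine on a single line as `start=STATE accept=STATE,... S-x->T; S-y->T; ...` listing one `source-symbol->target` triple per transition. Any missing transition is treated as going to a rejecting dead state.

Let each state record the length of the longest suffix of the input read so far that is also a prefix of `ab`. q1 means the last symbol is `a`; q2 means the last 2 symbols are `ab`. Accept only at q2, where the string currently ends in `ab`.
A 3-state machine:
        a   b  
>  q0   q1  q0 
   q1   q1  q2 
 * q2   q1  q0 
(> = start, * = accepting)

start=q0; accept=q2; q0-a->q1; q0-b->q0; q1-a->q1; q1-b->q2; q2-a->q1; q2-b->q0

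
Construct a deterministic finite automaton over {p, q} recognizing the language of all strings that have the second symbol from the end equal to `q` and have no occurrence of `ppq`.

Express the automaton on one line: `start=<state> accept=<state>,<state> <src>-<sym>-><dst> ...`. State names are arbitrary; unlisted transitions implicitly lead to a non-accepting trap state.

start=S0 accept=S4,S5 S0-p->S1 S0-q->S2 S1-p->S3 S1-q->S2 S2-p->S4 S2-q->S5 S3-p->S3 S3-q->S3 S4-p->S3 S4-q->S2 S5-p->S4 S5-q->S5

Build one automaton per condition and run them in lockstep. One (7 states) tracks the last 2 symbols read; the other (4 states) tracks partial matches of the forbidden pattern `ppq`. Each combined state is a pair, one component from each; accept when both components accept. After merging equivalent states the machine shrinks.
With 6 states:
        p   q  
>  S0   S1  S2 
   S1   S3  S2 
   S2   S4  S5 
   S3   S3  S3 
 * S4   S3  S2 
 * S5   S4  S5 
(> = start, * = accepting)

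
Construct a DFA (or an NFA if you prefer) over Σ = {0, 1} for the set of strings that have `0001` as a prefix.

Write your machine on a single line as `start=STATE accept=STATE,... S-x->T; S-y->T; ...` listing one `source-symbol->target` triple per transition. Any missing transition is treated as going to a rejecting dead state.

start=q0; accept=q4; q0-0->q1; q0-1->q5; q1-0->q2; q1-1->q5; q2-0->q3; q2-1->q5; q3-0->q5; q3-1->q4; q4-0->q4; q4-1->q4; q5-0->q5; q5-1->q5

Walk along `0001` while the input agrees: from q0 take `0` to q1, and so on. Any deviation drops to the rejecting sink q5. Once q4 is reached the prefix is confirmed and every continuation is accepted.
6 states suffice.
        0   1  
>  q0   q1  q5 
   q1   q2  q5 
   q2   q3  q5 
   q3   q5  q4 
 * q4   q4  q4 
   q5   q5  q5 
(> = start, * = accepting)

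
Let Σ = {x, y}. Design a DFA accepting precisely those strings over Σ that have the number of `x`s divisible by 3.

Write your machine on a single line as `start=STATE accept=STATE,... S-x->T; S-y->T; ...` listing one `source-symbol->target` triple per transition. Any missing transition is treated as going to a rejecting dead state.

start=q0; accept=q0; q0-x->q1; q0-y->q0; q1-x->q2; q1-y->q1; q2-x->q0; q2-y->q2

Keep the running count of `x`s modulo 3: each `x` advances along the cycle q0 → q1 → q2 → q0 while other symbols loop. Accept at q0.
3 states suffice.
        x   y  
>* q0   q1  q0 
   q1   q2  q1 
   q2   q0  q2 
(> = start, * = accepting)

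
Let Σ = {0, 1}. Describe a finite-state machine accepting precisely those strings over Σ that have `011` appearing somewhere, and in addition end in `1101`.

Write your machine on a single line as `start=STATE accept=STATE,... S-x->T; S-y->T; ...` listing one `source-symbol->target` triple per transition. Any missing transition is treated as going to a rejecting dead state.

start=q0; accept=q10; q0-0->q1; q0-1->q2; q1-0->q1; q1-1->q3; q2-0->q1; q2-1->q4; q3-0->q1; q3-1->q5; q4-0->q6; q4-1->q4; q5-0->q7; q5-1->q5; q6-0->q1; q6-1->q8; q7-0->q9; q7-1->q10; q8-0->q1; q8-1->q5; q9-0->q9; q9-1->q11; q10-0->q9; q10-1->q5; q11-0->q9; q11-1->q5

Handle the two conditions separately and then intersect. One (4 states) tracks whether and how much of `011` has been seen; the other (5 states) tracks how much of the suffix `1101` has currently been matched. Each combined state is a pair, one component from each; accept when both components accept.
12 states suffice.
          0    1  
>  q0     q1   q2 
   q1     q1   q3 
   q2     q1   q4 
   q3     q1   q5 
   q4     q6   q4 
   q5     q7   q5 
   q6     q1   q8 
   q7     q9  q10 
   q8     q1   q5 
   q9     q9  q11 
 * q10    q9   q5 
   q11    q9   q5 
(> = start, * = accepting)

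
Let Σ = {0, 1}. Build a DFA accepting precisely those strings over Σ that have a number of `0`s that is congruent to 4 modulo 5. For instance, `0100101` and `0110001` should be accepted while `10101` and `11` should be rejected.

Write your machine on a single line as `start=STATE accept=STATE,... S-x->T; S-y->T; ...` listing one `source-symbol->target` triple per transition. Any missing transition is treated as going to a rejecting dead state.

The only thing that matters is how many `0`s have appeared, reduced mod 5. Use one state per residue: s0 for 0, …, s4 for 4. Reading `0` moves to the next residue; anything else stays put. s4 is accepting.
With 5 states:
        0   1  
>  s0   s1  s0 
   s1   s2  s1 
   s2   s3  s2 
   s3   s4  s3 
 * s4   s0  s4 
(> = start, * = accepting)

start=s0; accept=s4; s0-0->s1; s0-1->s0; s1-0->s2; s1-1->s1; s2-0->s3; s2-1->s2; s3-0->s4; s3-1->s3; s4-0->s0; s4-1->s4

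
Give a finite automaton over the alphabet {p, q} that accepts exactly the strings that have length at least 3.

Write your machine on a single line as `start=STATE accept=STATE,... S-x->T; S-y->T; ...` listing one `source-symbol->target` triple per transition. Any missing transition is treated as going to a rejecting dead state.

Count input length up to 4: every symbol moves from A toward E, which means 'more than 3' and absorbs. Accept from {D, E}.
5 states suffice.
       p  q 
>  A   B  B 
   B   C  C 
   C   D  D 
 * D   E  E 
 * E   E  E 
(> = start, * = accepting)

start=A; accept=D,E; A-p->B; A-q->B; B-p->C; B-q->C; C-p->D; C-q->D; D-p->E; D-q->E; E-p->E; E-q->E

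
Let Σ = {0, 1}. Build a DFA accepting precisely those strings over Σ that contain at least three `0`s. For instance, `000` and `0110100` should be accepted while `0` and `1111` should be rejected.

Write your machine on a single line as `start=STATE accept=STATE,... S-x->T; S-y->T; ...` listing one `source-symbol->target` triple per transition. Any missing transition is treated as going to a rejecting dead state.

Count `0`s, saturating at 4: states s0 through s3 mean 0 through 3 `0`s seen; s4 means more than 3. Each `0` increments (capped at s4); other symbols loop. Accept from {s3, s4}.
5 states suffice.
        0   1  
>  s0   s1  s0 
   s1   s2  s1 
   s2   s3  s2 
 * s3   s4  s3 
 * s4   s4  s4 
(> = start, * = accepting)

start=s0; accept=s3,s4; s0-0->s1; s0-1->s0; s1-0->s2; s1-1->s1; s2-0->s3; s2-1->s2; s3-0->s4; s3-1->s3; s4-0->s4; s4-1->s4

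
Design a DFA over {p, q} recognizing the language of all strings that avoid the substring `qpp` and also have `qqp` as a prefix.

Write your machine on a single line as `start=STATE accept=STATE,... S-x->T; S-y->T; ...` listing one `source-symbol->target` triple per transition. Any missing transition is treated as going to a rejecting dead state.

Run two small machines in parallel and take their product. The first has 4 states tracking partial matches of the forbidden pattern `qpp`; the second has 5 states tracking whether the input so far still matches the prefix `qqp`. A product state is a pair (one from each), accepting exactly when both do.
A 10-state machine:
        p   q  
>  S0   S1  S2 
   S1   S1  S3 
   S2   S4  S5 
   S3   S4  S3 
   S4   S6  S3 
   S5   S7  S3 
   S6   S6  S6 
 * S7   S8  S9 
   S8   S8  S8 
 * S9   S7  S9 
(> = start, * = accepting)

start=S0; accept=S7,S9; S0-p->S1; S0-q->S2; S1-p->S1; S1-q->S3; S2-p->S4; S2-q->S5; S3-p->S4; S3-q->S3; S4-p->S6; S4-q->S3; S5-p->S7; S5-q->S3; S6-p->S6; S6-q->S6; S7-p->S8; S7-q->S9; S8-p->S8; S8-q->S8; S9-p->S7; S9-q->S9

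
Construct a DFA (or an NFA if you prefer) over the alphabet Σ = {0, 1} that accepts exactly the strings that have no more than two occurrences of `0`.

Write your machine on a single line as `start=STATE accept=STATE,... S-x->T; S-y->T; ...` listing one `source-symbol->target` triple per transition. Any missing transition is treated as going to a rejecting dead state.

Only the number of `0`s matters, and only up to 3. Make a chain A → B → C → D advanced by each `0` (with D absorbing); every other symbol self-loops. The accepting set is {A, B, C}.
A 4-state machine:
       0  1 
>* A   B  A 
 * B   C  B 
 * C   D  C 
   D   D  D 
(> = start, * = accepting)

start=A; accept=A,B,C; A-0->B; A-1->A; B-0->C; B-1->B; C-0->D; C-1->C; D-0->D; D-1->D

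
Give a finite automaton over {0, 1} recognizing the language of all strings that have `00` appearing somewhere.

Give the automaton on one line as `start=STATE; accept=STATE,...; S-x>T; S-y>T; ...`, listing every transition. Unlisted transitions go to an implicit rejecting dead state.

start=S0; accept=S2; S0-0>S1; S0-1>S0; S1-0>S2; S1-1>S0; S2-0>S2; S2-1>S2

States S0..S1 record the length of the longest prefix of `00` that matches the current input suffix. Reaching S2 means `00` has been seen, and we stay there forever. Accept from S2.
With 3 states:
        0   1  
>  S0   S1  S0 
   S1   S2  S0 
 * S2   S2  S2 
(> = start, * = accepting)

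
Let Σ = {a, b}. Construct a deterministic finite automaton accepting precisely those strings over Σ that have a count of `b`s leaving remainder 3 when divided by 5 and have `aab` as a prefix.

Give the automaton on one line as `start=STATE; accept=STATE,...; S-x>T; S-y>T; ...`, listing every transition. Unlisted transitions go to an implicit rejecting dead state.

Build one automaton per condition and run them in lockstep. One (5 states) tracks the count of `b`s modulo 5; the other (5 states) tracks whether the input so far still matches the prefix `aab`. Each combined state is a pair, one component from each; accept when both components accept.
          a    b  
>  q0     q1   q2 
   q1     q3   q2 
   q2     q2   q4 
   q3     q5   q6 
   q4     q4   q7 
   q5     q5   q2 
   q6     q6   q8 
   q7     q7   q9 
   q8     q8  q10 
   q9     q9   q5 
 * q10   q10  q11 
   q11   q11  q12 
   q12   q12   q6 
(> = start, * = accepting)

start=q0; accept=q10; q0-a>q1; q0-b>q2; q1-a>q3; q1-b>q2; q2-a>q2; q2-b>q4; q3-a>q5; q3-b>q6; q4-a>q4; q4-b>q7; q5-a>q5; q5-b>q2; q6-a>q6; q6-b>q8; q7-a>q7; q7-b>q9; q8-a>q8; q8-b>q10; q9-a>q9; q9-b>q5; q10-a>q10; q10-b>q11; q11-a>q11; q11-b>q12; q12-a>q12; q12-b>q6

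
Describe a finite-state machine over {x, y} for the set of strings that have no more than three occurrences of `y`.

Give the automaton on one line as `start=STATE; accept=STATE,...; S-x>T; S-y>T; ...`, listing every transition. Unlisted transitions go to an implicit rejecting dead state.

start=s0; accept=s0,s1,s2,s3; s0-x>s0; s0-y>s1; s1-x>s1; s1-y>s2; s2-x>s2; s2-y>s3; s3-x>s3; s3-y>s4; s4-x>s4; s4-y>s4

Only the number of `y`s matters, and only up to 4. Make a chain s0 → s1 → s2 → s3 → s4 advanced by each `y` (with s4 absorbing); every other symbol self-loops. The accepting set is {s0, s1, s2, s3}.
        x   y  
>* s0   s0  s1 
 * s1   s1  s2 
 * s2   s2  s3 
 * s3   s3  s4 
   s4   s4  s4 
(> = start, * = accepting)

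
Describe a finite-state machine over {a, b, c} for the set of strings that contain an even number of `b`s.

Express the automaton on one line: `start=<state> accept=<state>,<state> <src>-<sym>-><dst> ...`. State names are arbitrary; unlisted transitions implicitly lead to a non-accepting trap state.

start=s0 accept=s0 s0-a->s0 s0-b->s1 s0-c->s0 s1-a->s1 s1-b->s0 s1-c->s1

The only thing that matters is how many `b`s have appeared, reduced mod 2. Use one state per residue: s0 for 0, …, s1 for 1. Reading `b` moves to the next residue; anything else stays put. s0 is accepting.
With 2 states:
        a   b   c  
>* s0   s0  s1  s0 
   s1   s1  s0  s1 
(> = start, * = accepting)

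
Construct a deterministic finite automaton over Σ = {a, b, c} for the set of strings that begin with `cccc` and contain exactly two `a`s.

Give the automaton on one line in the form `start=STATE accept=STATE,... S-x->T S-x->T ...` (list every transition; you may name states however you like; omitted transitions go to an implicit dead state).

start=q0 accept=q10 q0-a->q1 q0-b->q2 q0-c->q3 q1-a->q4 q1-b->q1 q1-c->q1 q2-a->q1 q2-b->q2 q2-c->q2 q3-a->q1 q3-b->q2 q3-c->q5 q4-a->q6 q4-b->q4 q4-c->q4 q5-a->q1 q5-b->q2 q5-c->q7 q6-a->q6 q6-b->q6 q6-c->q6 q7-a->q1 q7-b->q2 q7-c->q8 q8-a->q9 q8-b->q8 q8-c->q8 q9-a->q10 q9-b->q9 q9-c->q9 q10-a->q11 q10-b->q10 q10-c->q10 q11-a->q11 q11-b->q11 q11-c->q11

Run two small machines in parallel and take their product. The first has 6 states tracking whether the input so far still matches the prefix `cccc`; the second has 4 states tracking the count of `a`s, saturating at 3. A product state is a pair (one from each), accepting exactly when both do.
12 states suffice.
          a    b    c  
>  q0     q1   q2   q3 
   q1     q4   q1   q1 
   q2     q1   q2   q2 
   q3     q1   q2   q5 
   q4     q6   q4   q4 
   q5     q1   q2   q7 
   q6     q6   q6   q6 
   q7     q1   q2   q8 
   q8     q9   q8   q8 
   q9    q10   q9   q9 
 * q10   q11  q10  q10 
   q11   q11  q11  q11 
(> = start, * = accepting)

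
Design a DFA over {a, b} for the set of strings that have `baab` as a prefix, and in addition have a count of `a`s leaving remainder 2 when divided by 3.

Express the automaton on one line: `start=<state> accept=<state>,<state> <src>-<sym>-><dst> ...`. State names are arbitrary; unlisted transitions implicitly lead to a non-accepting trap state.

start=q0 accept=q5 q0-a->q1 q0-b->q2 q1-a->q1 q1-b->q1 q2-a->q3 q2-b->q1 q3-a->q4 q3-b->q1 q4-a->q1 q4-b->q5 q5-a->q6 q5-b->q5 q6-a->q7 q6-b->q6 q7-a->q5 q7-b->q7

Run two small machines in parallel and take their product. One (6 states) tracks whether the input so far still matches the prefix `baab`; the other (3 states) tracks the count of `a`s modulo 3. Each combined state is a pair, one component from each; accept when both components accept. Equivalent product states are then merged.
An 8-state machine:
        a   b  
>  q0   q1  q2 
   q1   q1  q1 
   q2   q3  q1 
   q3   q4  q1 
   q4   q1  q5 
 * q5   q6  q5 
   q6   q7  q6 
   q7   q5  q7 
(> = start, * = accepting)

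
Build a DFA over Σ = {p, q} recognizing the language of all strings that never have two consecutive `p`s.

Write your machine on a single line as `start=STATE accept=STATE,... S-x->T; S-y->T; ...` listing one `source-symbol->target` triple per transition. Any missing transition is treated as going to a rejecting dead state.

This is the complement of 'contains `pp`'. Use the same substring-matching states — s0 through s2 holding how much of `pp` has just been matched — but flip the accepting set: everything except the trap s2 accepts.
3 states suffice.
        p   q  
>* s0   s1  s0 
 * s1   s2  s0 
   s2   s2  s2 
(> = start, * = accepting)

start=s0; accept=s0,s1; s0-p->s1; s0-q->s0; s1-p->s2; s1-q->s0; s2-p->s2; s2-q->s2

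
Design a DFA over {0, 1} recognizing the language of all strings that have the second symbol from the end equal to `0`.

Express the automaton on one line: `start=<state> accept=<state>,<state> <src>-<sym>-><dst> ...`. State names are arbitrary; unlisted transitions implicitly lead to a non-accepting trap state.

start=q0 accept=q3,q4 q0-0->q1 q0-1->q2 q1-0->q3 q1-1->q4 q2-0->q5 q2-1->q6 q3-0->q3 q3-1->q4 q4-0->q5 q4-1->q6 q5-0->q3 q5-1->q4 q6-0->q5 q6-1->q6

A DFA must remember the last 2 symbols (since which symbol is second-to-last isn't known until the input ends). Use one state per possible window of the last ≤2 symbols; accept from those whose window starts with `0`.
A 7-state machine:
        0   1  
>  q0   q1  q2 
   q1   q3  q4 
   q2   q5  q6 
 * q3   q3  q4 
 * q4   q5  q6 
   q5   q3  q4 
   q6   q5  q6 
(> = start, * = accepting)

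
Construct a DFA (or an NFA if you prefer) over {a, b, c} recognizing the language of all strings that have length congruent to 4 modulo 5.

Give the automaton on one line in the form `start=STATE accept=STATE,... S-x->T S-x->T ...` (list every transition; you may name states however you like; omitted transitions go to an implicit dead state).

start=S0 accept=S4 S0-a->S1 S0-b->S1 S0-c->S1 S1-a->S2 S1-b->S2 S1-c->S2 S2-a->S3 S2-b->S3 S2-c->S3 S3-a->S4 S3-b->S4 S3-c->S4 S4-a->S0 S4-b->S0 S4-c->S0

Count input length modulo 5: every symbol advances one step around the cycle S0 → S1 → S2 → S3 → S4 → S0. Accept at S4.
A 5-state machine:
        a   b   c  
>  S0   S1  S1  S1 
   S1   S2  S2  S2 
   S2   S3  S3  S3 
   S3   S4  S4  S4 
 * S4   S0  S0  S0 
(> = start, * = accepting)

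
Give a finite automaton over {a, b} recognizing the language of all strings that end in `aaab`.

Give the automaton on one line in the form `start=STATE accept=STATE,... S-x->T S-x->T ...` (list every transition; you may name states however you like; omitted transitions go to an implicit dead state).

Let each state record the length of the longest suffix of the input read so far that is also a prefix of `aaab`. q1 means the last symbol is `a`; q2 means the last 2 symbols are `aa`; q3 means the last 3 symbols are `aaa`; q4 means the last 4 symbols are `aaab`. Accept only at q4, where the string currently ends in `aaab`.
A 5-state machine:
        a   b  
>  q0   q1  q0 
   q1   q2  q0 
   q2   q3  q0 
   q3   q3  q4 
 * q4   q1  q0 
(> = start, * = accepting)

start=q0 accept=q4 q0-a->q1 q0-b->q0 q1-a->q2 q1-b->q0 q2-a->q3 q2-b->q0 q3-a->q3 q3-b->q4 q4-a->q1 q4-b->q0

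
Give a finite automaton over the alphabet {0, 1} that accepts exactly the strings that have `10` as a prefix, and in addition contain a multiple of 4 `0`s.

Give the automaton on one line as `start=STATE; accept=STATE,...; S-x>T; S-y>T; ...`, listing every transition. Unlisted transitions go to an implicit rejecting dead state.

start=A; accept=J; A-0>B; A-1>C; B-0>D; B-1>B; C-0>E; C-1>F; D-0>G; D-1>D; E-0>H; E-1>E; F-0>B; F-1>F; G-0>F; G-1>G; H-0>I; H-1>H; I-0>J; I-1>I; J-0>E; J-1>J

Run two small machines in parallel and take their product. One (4 states) tracks whether the input so far still matches the prefix `10`; the other (4 states) tracks the count of `0`s modulo 4. Each combined state is a pair, one component from each; accept when both components accept.
A 10-state machine:
       0  1 
>  A   B  C 
   B   D  B 
   C   E  F 
   D   G  D 
   E   H  E 
   F   B  F 
   G   F  G 
   H   I  H 
   I   J  I 
 * J   E  J 
(> = start, * = accepting)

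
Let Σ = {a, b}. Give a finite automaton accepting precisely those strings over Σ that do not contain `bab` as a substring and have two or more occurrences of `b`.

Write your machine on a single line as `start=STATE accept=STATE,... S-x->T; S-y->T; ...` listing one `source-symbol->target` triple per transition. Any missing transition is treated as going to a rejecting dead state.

start=S0; accept=S3,S6,S7; S0-a->S0; S0-b->S1; S1-a->S2; S1-b->S3; S2-a->S4; S2-b->S5; S3-a->S6; S3-b->S3; S4-a->S4; S4-b->S3; S5-a->S5; S5-b->S5; S6-a->S7; S6-b->S5; S7-a->S7; S7-b->S3

Run two small machines in parallel and take their product. One (4 states) tracks partial matches of the forbidden pattern `bab`; the other (4 states) tracks the count of `b`s, saturating at 3. Each combined state is a pair, one component from each; accept when both components accept. Equivalent product states are then merged.
With 8 states:
        a   b  
>  S0   S0  S1 
   S1   S2  S3 
   S2   S4  S5 
 * S3   S6  S3 
   S4   S4  S3 
   S5   S5  S5 
 * S6   S7  S5 
 * S7   S7  S3 
(> = start, * = accepting)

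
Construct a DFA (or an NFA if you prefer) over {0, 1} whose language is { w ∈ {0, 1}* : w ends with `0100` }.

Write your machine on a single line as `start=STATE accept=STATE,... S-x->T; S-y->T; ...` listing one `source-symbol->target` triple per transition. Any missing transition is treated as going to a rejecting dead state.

start=q0; accept=q4; q0-0->q1; q0-1->q0; q1-0->q1; q1-1->q2; q2-0->q3; q2-1->q0; q3-0->q4; q3-1->q2; q4-0->q1; q4-1->q2

Remember how much of `0100` the current input suffix matches. State q0 means no match yet; q1 means the last symbol is `0`; q2 means the last 2 symbols are `01`; q3 means the last 3 symbols are `010`; q4 means the last 4 symbols are `0100`. Only q4 accepts. On a mismatch, fall back to the longest proper suffix that is still a prefix of `0100`.
With 5 states:
        0   1  
>  q0   q1  q0 
   q1   q1  q2 
   q2   q3  q0 
   q3   q4  q2 
 * q4   q1  q2 
(> = start, * = accepting)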